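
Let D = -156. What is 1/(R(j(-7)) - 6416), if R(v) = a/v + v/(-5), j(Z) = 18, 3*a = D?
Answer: -45/289012 ≈ -0.00015570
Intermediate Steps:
a = -52 (a = (⅓)*(-156) = -52)
R(v) = -52/v - v/5 (R(v) = -52/v + v/(-5) = -52/v + v*(-⅕) = -52/v - v/5)
1/(R(j(-7)) - 6416) = 1/((-52/18 - ⅕*18) - 6416) = 1/((-52*1/18 - 18/5) - 6416) = 1/((-26/9 - 18/5) - 6416) = 1/(-292/45 - 6416) = 1/(-289012/45) = -45/289012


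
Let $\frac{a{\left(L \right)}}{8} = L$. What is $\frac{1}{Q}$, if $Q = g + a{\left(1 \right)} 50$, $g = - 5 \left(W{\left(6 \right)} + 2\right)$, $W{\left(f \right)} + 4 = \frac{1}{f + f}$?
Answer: $\frac{12}{4915} \approx 0.0024415$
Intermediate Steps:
$W{\left(f \right)} = -4 + \frac{1}{2 f}$ ($W{\left(f \right)} = -4 + \frac{1}{f + f} = -4 + \frac{1}{2 f}$)
$a{\left(L \right)} = 8 L$
$g = \frac{115}{12}$ ($g = - 5 \left(\left(-4 + \frac{1}{2 \cdot 6}\right) + 2\right) = - 5 \left(\left(-4 + \frac{1}{2} \cdot \frac{1}{6}\right) + 2\right) = - 5 \left(\left(-4 + \frac{1}{12}\right) + 2\right) = - 5 \left(- \frac{47}{12} + 2\right) = \left(-5\right) \left(- \frac{23}{12}\right) = \frac{115}{12} \approx 9.5833$)
$Q = \frac{4915}{12}$ ($Q = \frac{115}{12} + 8 \cdot 1 \cdot 50 = \frac{115}{12} + 8 \cdot 50 = \frac{115}{12} + 400 = \frac{4915}{12} \approx 409.58$)
$\frac{1}{Q} = \frac{1}{\frac{4915}{12}} = \frac{12}{4915}$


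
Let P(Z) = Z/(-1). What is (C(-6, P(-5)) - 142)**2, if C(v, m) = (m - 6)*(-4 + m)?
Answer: 20449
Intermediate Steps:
P(Z) = -Z (P(Z) = Z*(-1) = -Z)
C(v, m) = (-6 + m)*(-4 + m)
(C(-6, P(-5)) - 142)**2 = ((24 + (-1*(-5))**2 - (-10)*(-5)) - 142)**2 = ((24 + 5**2 - 10*5) - 142)**2 = ((24 + 25 - 50) - 142)**2 = (-1 - 142)**2 = (-143)**2 = 20449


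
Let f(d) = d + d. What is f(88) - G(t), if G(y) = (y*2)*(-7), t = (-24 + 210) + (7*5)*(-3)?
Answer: 1310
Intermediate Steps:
f(d) = 2*d
t = 81 (t = 186 + 35*(-3) = 186 - 105 = 81)
G(y) = -14*y (G(y) = (2*y)*(-7) = -14*y)
f(88) - G(t) = 2*88 - (-14)*81 = 176 - 1*(-1134) = 176 + 1134 = 1310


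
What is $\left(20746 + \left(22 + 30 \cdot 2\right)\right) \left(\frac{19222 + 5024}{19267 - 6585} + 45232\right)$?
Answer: $\frac{5974058478580}{6341} \approx 9.4213 \cdot 10^{8}$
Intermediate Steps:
$\left(20746 + \left(22 + 30 \cdot 2\right)\right) \left(\frac{19222 + 5024}{19267 - 6585} + 45232\right) = \left(20746 + \left(22 + 60\right)\right) \left(\frac{24246}{12682} + 45232\right) = \left(20746 + 82\right) \left(24246 \cdot \frac{1}{12682} + 45232\right) = 20828 \left(\frac{12123}{6341} + 45232\right) = 20828 \cdot \frac{286828235}{6341} = \frac{5974058478580}{6341}$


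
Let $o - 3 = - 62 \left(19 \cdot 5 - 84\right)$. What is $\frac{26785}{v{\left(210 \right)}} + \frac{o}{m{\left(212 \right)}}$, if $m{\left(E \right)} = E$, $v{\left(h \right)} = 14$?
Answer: $\frac{2834457}{1484} \approx 1910.0$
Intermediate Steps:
$o = -679$ ($o = 3 - 62 \left(19 \cdot 5 - 84\right) = 3 - 62 \left(95 - 84\right) = 3 - 682 = -679$)
$\frac{26785}{v{\left(210 \right)}} + \frac{o}{m{\left(212 \right)}} = \frac{26785}{14} - \frac{679}{212} = \frac{2834457}{1484}$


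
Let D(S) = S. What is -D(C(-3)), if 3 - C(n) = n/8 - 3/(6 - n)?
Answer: -89/24 ≈ -3.7083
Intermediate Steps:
C(n) = 3 + 3/(6 - n) - n/8 (C(n) = 3 - (n/8 - 3/(6 - n)) = 3 - (-3/(6 - n) + n/8) = 3 + (3/(6 - n) - n/8) = 3 + 3/(6 - n) - n/8)
-D(C(-3)) = -(-168 - 1*(-3)² + 30*(-3))/(8*(-6 - 3)) = -(-168 - 1*9 - 90)/(8*(-9)) = -(-1)*(-168 - 9 - 90)/(8*9) = -(-1)*(-267)/(8*9) = -1*89/24 = -89/24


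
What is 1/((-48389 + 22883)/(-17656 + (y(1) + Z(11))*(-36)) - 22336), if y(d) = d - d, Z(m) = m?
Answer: -9026/201591983 ≈ -4.4774e-5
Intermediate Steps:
y(d) = 0
1/((-48389 + 22883)/(-17656 + (y(1) + Z(11))*(-36)) - 22336) = 1/((-48389 + 22883)/(-17656 + (0 + 11)*(-36)) - 22336) = 1/(-25506/(-17656 + 11*(-36)) - 22336) = 1/(-25506/(-17656 - 396) - 22336) = 1/(-25506/(-18052) - 22336) = 1/(-25506*(-1/18052) - 22336) = 1/(12753/9026 - 22336) = 1/(-201591983/9026) = -9026/201591983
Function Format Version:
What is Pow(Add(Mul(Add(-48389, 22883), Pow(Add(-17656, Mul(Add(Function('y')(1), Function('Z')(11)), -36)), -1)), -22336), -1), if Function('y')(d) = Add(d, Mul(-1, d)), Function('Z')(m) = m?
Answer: Rational(-9026, 201591983) ≈ -4.4774e-5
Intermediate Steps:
Function('y')(d) = 0
Pow(Add(Mul(Add(-48389, 22883), Pow(Add(-17656, Mul(Add(Function('y')(1), Function('Z')(11)), -36)), -1)), -22336), -1) = Pow(Add(Mul(Add(-48389, 22883), Pow(Add(-17656, Mul(Add(0, 11), -36)), -1)), -22336), -1) = Pow(Add(Mul(-25506, Pow(Add(-17656, Mul(11, -36)), -1)), -22336), -1) = Pow(Add(Mul(-25506, Pow(Add(-17656, -396), -1)), -22336), -1) = Pow(Add(Mul(-25506, Pow(-18052, -1)), -22336), -1) = Pow(Add(Mul(-25506, Rational(-1, 18052)), -22336), -1) = Pow(Add(Rational(12753, 9026), -22336), -1) = Pow(Rational(-201591983, 9026), -1) = Rational(-9026, 201591983)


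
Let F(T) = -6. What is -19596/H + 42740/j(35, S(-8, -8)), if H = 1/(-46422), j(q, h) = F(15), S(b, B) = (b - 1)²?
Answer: 2729035166/3 ≈ 9.0968e+8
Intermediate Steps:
S(b, B) = (-1 + b)²
j(q, h) = -6
H = -1/46422 ≈ -2.1542e-5
-19596/H + 42740/j(35, S(-8, -8)) = -19596/(-1/46422) + 42740/(-6) = -19596*(-46422) + 42740*(-⅙) = 909685512 - 21370/3 = 2729035166/3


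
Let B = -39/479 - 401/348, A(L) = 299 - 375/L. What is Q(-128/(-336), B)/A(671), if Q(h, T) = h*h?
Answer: 21472/44156007 ≈ 0.00048628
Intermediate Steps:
B = -205651/166692 (B = -39*1/479 - 401*1/348 = -39/479 - 401/348 = -205651/166692 ≈ -1.2337)
Q(h, T) = h²
Q(-128/(-336), B)/A(671) = (-128/(-336))²/(299 - 375/671) = (-128*(-1/336))²/(299 - 375*1/671) = (8/21)²/(299 - 375/671) = 64/(441*(200254/671)) = (64/441)*(671/200254) = 21472/44156007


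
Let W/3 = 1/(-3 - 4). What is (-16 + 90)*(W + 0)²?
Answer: 666/49 ≈ 13.592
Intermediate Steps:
W = -3/7 (W = 3/(-3 - 4) = 3/(-7) = 3*(-⅐) = -3/7 ≈ -0.42857)
(-16 + 90)*(W + 0)² = (-16 + 90)*(-3/7 + 0)² = 74*(-3/7)² = 74*(9/49) = 666/49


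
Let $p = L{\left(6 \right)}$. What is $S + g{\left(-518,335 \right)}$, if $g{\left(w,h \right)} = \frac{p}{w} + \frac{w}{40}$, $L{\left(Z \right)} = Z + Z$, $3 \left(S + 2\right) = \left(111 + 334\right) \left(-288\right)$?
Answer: $- \frac{221367161}{5180} \approx -42735.0$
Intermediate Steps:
$S = -42722$ ($S = -2 + \frac{\left(111 + 334\right) \left(-288\right)}{3} = -2 + \frac{445 \left(-288\right)}{3} = -2 + \frac{1}{3} \left(-128160\right) = -2 - 42720 = -42722$)
$L{\left(Z \right)} = 2 Z$
$p = 12$ ($p = 2 \cdot 6 = 12$)
$g{\left(w,h \right)} = \frac{12}{w} + \frac{w}{40}$
$S + g{\left(-518,335 \right)} = -42722 + \left(\frac{12}{-518} + \frac{1}{40} \left(-518\right)\right) = -42722 + \left(12 \left(- \frac{1}{518}\right) - \frac{259}{20}\right) = -42722 - \frac{67201}{5180} = - \frac{221367161}{5180}$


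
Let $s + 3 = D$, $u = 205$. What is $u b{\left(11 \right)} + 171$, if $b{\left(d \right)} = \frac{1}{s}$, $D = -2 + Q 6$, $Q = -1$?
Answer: $\frac{1676}{11} \approx 152.36$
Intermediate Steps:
$D = -8$ ($D = -2 - 6 = -8$)
$s = -11$ ($s = -3 - 8 = -11$)
$b{\left(d \right)} = - \frac{1}{11}$ ($b{\left(d \right)} = \frac{1}{-11} = - \frac{1}{11}$)
$u b{\left(11 \right)} + 171 = 205 \left(- \frac{1}{11}\right) + 171 = - \frac{205}{11} + 171 = \frac{1676}{11}$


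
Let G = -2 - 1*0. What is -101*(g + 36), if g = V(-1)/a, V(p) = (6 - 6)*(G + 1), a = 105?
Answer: -3636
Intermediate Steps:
G = -2 (G = -2 + 0 = -2)
V(p) = 0 (V(p) = (6 - 6)*(-2 + 1) = 0*(-1) = 0)
g = 0 (g = 0/105 = 0*(1/105) = 0)
-101*(g + 36) = -101*(0 + 36) = -101*36 = -3636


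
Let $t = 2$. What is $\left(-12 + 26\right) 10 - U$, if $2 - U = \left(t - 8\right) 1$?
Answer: $132$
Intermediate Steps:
$U = 8$ ($U = 2 - \left(2 - 8\right) 1 = 2 - \left(-6\right) 1 = 2 - -6 = 2 + 6 = 8$)
$\left(-12 + 26\right) 10 - U = \left(-12 + 26\right) 10 - 8 = 14 \cdot 10 - 8 = 140 - 8 = 132$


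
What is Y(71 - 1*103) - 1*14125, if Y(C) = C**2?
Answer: -13101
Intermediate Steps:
Y(71 - 1*103) - 1*14125 = (71 - 1*103)**2 - 1*14125 = (71 - 103)**2 - 14125 = (-32)**2 - 14125 = 1024 - 14125 = -13101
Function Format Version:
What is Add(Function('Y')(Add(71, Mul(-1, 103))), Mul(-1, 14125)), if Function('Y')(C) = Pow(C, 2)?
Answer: -13101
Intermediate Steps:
Add(Function('Y')(Add(71, Mul(-1, 103))), Mul(-1, 14125)) = Add(Pow(Add(71, Mul(-1, 103)), 2), Mul(-1, 14125)) = Add(Pow(Add(71, -103), 2), -14125) = Add(Pow(-32, 2), -14125) = Add(1024, -14125) = -13101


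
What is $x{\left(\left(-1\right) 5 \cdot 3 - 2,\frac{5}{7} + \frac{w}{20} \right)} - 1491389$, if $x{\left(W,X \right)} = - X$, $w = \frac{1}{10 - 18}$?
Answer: $- \frac{1670356473}{1120} \approx -1.4914 \cdot 10^{6}$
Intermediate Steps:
$w = - \frac{1}{8}$ ($w = \frac{1}{-8} = - \frac{1}{8} \approx -0.125$)
$x{\left(\left(-1\right) 5 \cdot 3 - 2,\frac{5}{7} + \frac{w}{20} \right)} - 1491389 = - (\frac{5}{7} - \frac{1}{8 \cdot 20}) - 1491389 = - (5 \cdot \frac{1}{7} - \frac{1}{160}) - 1491389 = - (\frac{5}{7} - \frac{1}{160}) - 1491389 = \left(-1\right) \frac{793}{1120} - 1491389 = - \frac{793}{1120} - 1491389 = - \frac{1670356473}{1120}$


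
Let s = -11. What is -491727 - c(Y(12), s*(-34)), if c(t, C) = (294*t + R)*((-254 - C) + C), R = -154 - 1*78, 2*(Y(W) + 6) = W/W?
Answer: -961373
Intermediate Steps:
Y(W) = -11/2 (Y(W) = -6 + (W/W)/2 = -6 + (½)*1 = -6 + ½ = -11/2)
R = -232 (R = -154 - 78 = -232)
c(t, C) = 58928 - 74676*t (c(t, C) = (294*t - 232)*((-254 - C) + C) = (-232 + 294*t)*(-254) = 58928 - 74676*t)
-491727 - c(Y(12), s*(-34)) = -491727 - (58928 - 74676*(-11/2)) = -491727 - (58928 + 410718) = -491727 - 1*469646 = -491727 - 469646 = -961373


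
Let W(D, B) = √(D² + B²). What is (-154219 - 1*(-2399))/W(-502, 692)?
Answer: -75910*√182717/182717 ≈ -177.59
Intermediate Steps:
W(D, B) = √(B² + D²)
(-154219 - 1*(-2399))/W(-502, 692) = (-154219 - 1*(-2399))/(√(692² + (-502)²)) = (-154219 + 2399)/(√(478864 + 252004)) = -151820*√182717/365434 = -75910*√182717/182717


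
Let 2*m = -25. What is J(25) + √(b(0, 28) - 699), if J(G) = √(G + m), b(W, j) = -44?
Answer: 5*√2/2 + I*√743 ≈ 3.5355 + 27.258*I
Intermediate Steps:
m = -25/2 (m = (½)*(-25) = -25/2 ≈ -12.500)
J(G) = √(-25/2 + G) (J(G) = √(G - 25/2) = √(-25/2 + G))
J(25) + √(b(0, 28) - 699) = √(-50 + 4*25)/2 + √(-44 - 699) = √(-50 + 100)/2 + √(-743) = √50/2 + I*√743 = (5*√2)/2 + I*√743 = 5*√2/2 + I*√743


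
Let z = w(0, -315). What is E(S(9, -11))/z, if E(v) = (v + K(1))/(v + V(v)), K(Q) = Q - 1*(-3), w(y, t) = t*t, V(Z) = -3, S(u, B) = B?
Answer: 1/198450 ≈ 5.0391e-6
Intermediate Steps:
w(y, t) = t²
z = 99225 (z = (-315)² = 99225)
K(Q) = 3 + Q (K(Q) = Q + 3 = 3 + Q)
E(v) = (4 + v)/(-3 + v) (E(v) = (v + (3 + 1))/(v - 3) = (v + 4)/(-3 + v) = (4 + v)/(-3 + v))
E(S(9, -11))/z = ((4 - 11)/(-3 - 11))/99225 = (-7/(-14))*(1/99225) = -1/14*(-7)*(1/99225) = (½)*(1/99225) = 1/198450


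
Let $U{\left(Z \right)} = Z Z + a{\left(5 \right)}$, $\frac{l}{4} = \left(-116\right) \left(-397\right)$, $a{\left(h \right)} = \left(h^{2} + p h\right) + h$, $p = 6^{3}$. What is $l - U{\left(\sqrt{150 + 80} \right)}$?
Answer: $182868$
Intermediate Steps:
$p = 216$
$a{\left(h \right)} = h^{2} + 217 h$ ($a{\left(h \right)} = \left(h^{2} + 216 h\right) + h = h^{2} + 217 h$)
$l = 184208$ ($l = 4 \left(\left(-116\right) \left(-397\right)\right) = 4 \cdot 46052 = 184208$)
$U{\left(Z \right)} = 1110 + Z^{2}$ ($U{\left(Z \right)} = Z Z + 5 \left(217 + 5\right) = Z^{2} + 5 \cdot 222 = Z^{2} + 1110 = 1110 + Z^{2}$)
$l - U{\left(\sqrt{150 + 80} \right)} = 184208 - \left(1110 + \left(\sqrt{150 + 80}\right)^{2}\right) = 184208 - \left(1110 + \left(\sqrt{230}\right)^{2}\right) = 184208 - \left(1110 + 230\right) = 184208 - 1340 = 182868$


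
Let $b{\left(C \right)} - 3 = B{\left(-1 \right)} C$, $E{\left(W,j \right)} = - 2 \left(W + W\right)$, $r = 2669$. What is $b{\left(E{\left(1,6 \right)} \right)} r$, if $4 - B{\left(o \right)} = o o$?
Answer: $-24021$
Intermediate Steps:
$B{\left(o \right)} = 4 - o^{2}$ ($B{\left(o \right)} = 4 - o o = 4 - o^{2}$)
$E{\left(W,j \right)} = - 4 W$ ($E{\left(W,j \right)} = - 2 \cdot 2 W = - 4 W$)
$b{\left(C \right)} = 3 + 3 C$ ($b{\left(C \right)} = 3 + \left(4 - \left(-1\right)^{2}\right) C = 3 + \left(4 - 1\right) C = 3 + 3 C$)
$b{\left(E{\left(1,6 \right)} \right)} r = \left(3 + 3 \left(\left(-4\right) 1\right)\right) 2669 = \left(3 + 3 \left(-4\right)\right) 2669 = \left(3 - 12\right) 2669 = \left(-9\right) 2669 = -24021$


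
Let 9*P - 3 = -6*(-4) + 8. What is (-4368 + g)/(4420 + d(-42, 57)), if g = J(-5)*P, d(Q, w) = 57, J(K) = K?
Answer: -39487/40293 ≈ -0.98000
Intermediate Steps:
P = 35/9 (P = ⅓ + (-6*(-4) + 8)/9 = ⅓ + (24 + 8)/9 = ⅓ + (⅑)*32 = ⅓ + 32/9 = 35/9 ≈ 3.8889)
g = -175/9 (g = -5*35/9 = -175/9 ≈ -19.444)
(-4368 + g)/(4420 + d(-42, 57)) = (-4368 - 175/9)/(4420 + 57) = -39487/9/4477 = -39487/9*1/4477 = -39487/40293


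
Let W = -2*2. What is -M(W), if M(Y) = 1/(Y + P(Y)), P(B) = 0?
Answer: ¼ ≈ 0.25000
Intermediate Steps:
W = -4
M(Y) = 1/Y (M(Y) = 1/(Y + 0) = 1/Y)
-M(W) = -1/(-4) = -1*(-¼) = ¼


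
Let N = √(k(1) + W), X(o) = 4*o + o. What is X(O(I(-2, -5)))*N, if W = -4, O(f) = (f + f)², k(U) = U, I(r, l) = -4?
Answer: 320*I*√3 ≈ 554.26*I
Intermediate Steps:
O(f) = 4*f² (O(f) = (2*f)² = 4*f²)
X(o) = 5*o
N = I*√3 (N = √(1 - 4) = √(-3) = I*√3 ≈ 1.732*I)
X(O(I(-2, -5)))*N = (5*(4*(-4)²))*(I*√3) = (5*(4*16))*(I*√3) = (5*64)*(I*√3) = 320*(I*√3) = 320*I*√3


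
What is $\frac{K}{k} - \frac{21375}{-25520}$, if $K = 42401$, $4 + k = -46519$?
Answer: $- \frac{17528879}{237453392} \approx -0.07382$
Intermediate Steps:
$k = -46523$ ($k = -4 - 46519 = -46523$)
$\frac{K}{k} - \frac{21375}{-25520} = \frac{42401}{-46523} - \frac{21375}{-25520} = 42401 \left(- \frac{1}{46523}\right) - - \frac{4275}{5104} = - \frac{42401}{46523} + \frac{4275}{5104} = - \frac{17528879}{237453392}$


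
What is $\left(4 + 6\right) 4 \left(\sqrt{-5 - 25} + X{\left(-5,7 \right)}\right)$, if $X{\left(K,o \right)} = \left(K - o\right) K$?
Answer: $2400 + 40 i \sqrt{30} \approx 2400.0 + 219.09 i$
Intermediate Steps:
$X{\left(K,o \right)} = K \left(K - o\right)$
$\left(4 + 6\right) 4 \left(\sqrt{-5 - 25} + X{\left(-5,7 \right)}\right) = \left(4 + 6\right) 4 \left(\sqrt{-5 - 25} - 5 \left(-5 - 7\right)\right) = 10 \cdot 4 \left(\sqrt{-30} - 5 \left(-5 - 7\right)\right) = 40 \left(i \sqrt{30} - -60\right) = 40 \left(i \sqrt{30} + 60\right) = 40 \left(60 + i \sqrt{30}\right) = 2400 + 40 i \sqrt{30}$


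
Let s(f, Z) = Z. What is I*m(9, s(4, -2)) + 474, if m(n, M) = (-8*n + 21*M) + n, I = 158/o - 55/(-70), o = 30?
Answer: -323/2 ≈ -161.50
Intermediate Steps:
I = 1271/210 (I = 158/30 - 55/(-70) = 158*(1/30) - 55*(-1/70) = 79/15 + 11/14 = 1271/210 ≈ 6.0524)
m(n, M) = -7*n + 21*M
I*m(9, s(4, -2)) + 474 = 1271*(-7*9 + 21*(-2))/210 + 474 = 1271*(-63 - 42)/210 + 474 = (1271/210)*(-105) + 474 = -1271/2 + 474 = -323/2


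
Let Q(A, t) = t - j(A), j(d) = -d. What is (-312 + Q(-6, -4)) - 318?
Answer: -640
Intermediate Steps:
Q(A, t) = A + t (Q(A, t) = t - (-1)*A = t + A = A + t)
(-312 + Q(-6, -4)) - 318 = (-312 + (-6 - 4)) - 318 = (-312 - 10) - 318 = -322 - 318 = -640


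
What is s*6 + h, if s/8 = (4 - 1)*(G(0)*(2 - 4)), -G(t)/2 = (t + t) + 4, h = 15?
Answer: 2319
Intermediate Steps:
G(t) = -8 - 4*t (G(t) = -2*((t + t) + 4) = -2*(2*t + 4) = -2*(4 + 2*t) = -8 - 4*t)
s = 384 (s = 8*((4 - 1)*((-8 - 4*0)*(2 - 4))) = 8*(3*((-8 + 0)*(-2))) = 8*(3*(-8*(-2))) = 8*(3*16) = 8*48 = 384)
s*6 + h = 384*6 + 15 = 2304 + 15 = 2319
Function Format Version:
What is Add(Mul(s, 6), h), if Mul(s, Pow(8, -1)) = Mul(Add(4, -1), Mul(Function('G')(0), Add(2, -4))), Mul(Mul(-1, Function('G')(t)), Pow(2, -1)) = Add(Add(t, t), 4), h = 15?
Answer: 2319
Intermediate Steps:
Function('G')(t) = Add(-8, Mul(-4, t)) (Function('G')(t) = Mul(-2, Add(Add(t, t), 4)) = Mul(-2, Add(Mul(2, t), 4)) = Mul(-2, Add(4, Mul(2, t))) = Add(-8, Mul(-4, t)))
s = 384 (s = Mul(8, Mul(Add(4, -1), Mul(Add(-8, Mul(-4, 0)), Add(2, -4)))) = Mul(8, Mul(3, Mul(Add(-8, 0), -2))) = Mul(8, Mul(3, Mul(-8, -2))) = Mul(8, Mul(3, 16)) = Mul(8, 48) = 384)
Add(Mul(s, 6), h) = Add(Mul(384, 6), 15) = Add(2304, 15) = 2319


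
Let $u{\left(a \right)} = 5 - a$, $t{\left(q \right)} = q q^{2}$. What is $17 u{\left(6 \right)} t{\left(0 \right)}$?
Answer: $0$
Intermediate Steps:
$t{\left(q \right)} = q^{3}$
$17 u{\left(6 \right)} t{\left(0 \right)} = 17 \left(5 - 6\right) 0^{3} = 17 \left(5 - 6\right) 0 = 17 \left(-1\right) 0 = \left(-17\right) 0 = 0$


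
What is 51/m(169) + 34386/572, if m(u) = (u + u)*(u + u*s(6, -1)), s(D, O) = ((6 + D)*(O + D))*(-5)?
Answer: 513369669/8539739 ≈ 60.115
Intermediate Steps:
s(D, O) = -5*(6 + D)*(D + O) (s(D, O) = ((6 + D)*(D + O))*(-5) = -5*(6 + D)*(D + O))
m(u) = -598*u² (m(u) = (u + u)*(u + u*(-30*6 - 30*(-1) - 5*6² - 5*6*(-1))) = (2*u)*(u + u*(-180 + 30 - 5*36 + 30)) = (2*u)*(u + u*(-180 + 30 - 180 + 30)) = (2*u)*(u + u*(-300)) = (2*u)*(u - 300*u) = (2*u)*(-299*u) = -598*u²)
51/m(169) + 34386/572 = 51/((-598*169²)) + 34386/572 = 51/((-598*28561)) + 34386*(1/572) = 51/(-17079478) + 1563/26 = 51*(-1/17079478) + 1563/26 = -51/17079478 + 1563/26 = 513369669/8539739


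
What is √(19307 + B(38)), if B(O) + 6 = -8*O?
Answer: 11*√157 ≈ 137.83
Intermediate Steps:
B(O) = -6 - 8*O
√(19307 + B(38)) = √(19307 + (-6 - 8*38)) = √(19307 + (-6 - 304)) = √(19307 - 310) = √18997 = 11*√157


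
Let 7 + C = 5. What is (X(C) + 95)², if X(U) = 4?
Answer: 9801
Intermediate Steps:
C = -2 (C = -7 + 5 = -2)
(X(C) + 95)² = (4 + 95)² = 99² = 9801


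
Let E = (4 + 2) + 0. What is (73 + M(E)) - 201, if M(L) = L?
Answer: -122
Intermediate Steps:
E = 6 (E = 6 + 0 = 6)
(73 + M(E)) - 201 = (73 + 6) - 201 = 79 - 201 = -122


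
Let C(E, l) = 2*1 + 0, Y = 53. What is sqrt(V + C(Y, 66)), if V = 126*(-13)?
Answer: 2*I*sqrt(409) ≈ 40.448*I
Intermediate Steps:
C(E, l) = 2 (C(E, l) = 2 + 0 = 2)
V = -1638
sqrt(V + C(Y, 66)) = sqrt(-1638 + 2) = sqrt(-1636) = 2*I*sqrt(409)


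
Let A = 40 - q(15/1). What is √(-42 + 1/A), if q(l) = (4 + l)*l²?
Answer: I*√6225485/385 ≈ 6.4808*I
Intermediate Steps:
q(l) = l²*(4 + l)
A = -4235 (A = 40 - (15/1)²*(4 + 15/1) = 40 - (15*1)²*(4 + 15*1) = 40 - 15²*(4 + 15) = 40 - 225*19 = 40 - 1*4275 = 40 - 4275 = -4235)
√(-42 + 1/A) = √(-42 + 1/(-4235)) = √(-42 - 1/4235) = √(-177871/4235) = I*√6225485/385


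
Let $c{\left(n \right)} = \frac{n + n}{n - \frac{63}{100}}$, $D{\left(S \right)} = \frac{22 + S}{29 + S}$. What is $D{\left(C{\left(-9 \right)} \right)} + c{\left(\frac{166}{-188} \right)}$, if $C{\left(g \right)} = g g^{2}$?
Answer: $\frac{1548211}{711100} \approx 2.1772$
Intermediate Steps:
$C{\left(g \right)} = g^{3}$
$D{\left(S \right)} = \frac{22 + S}{29 + S}$
$c{\left(n \right)} = \frac{2 n}{- \frac{63}{100} + n}$ ($c{\left(n \right)} = \frac{2 n}{n - \frac{63}{100}} = \frac{2 n}{- \frac{63}{100} + n}$)
$D{\left(C{\left(-9 \right)} \right)} + c{\left(\frac{166}{-188} \right)} = \frac{22 + \left(-9\right)^{3}}{29 + \left(-9\right)^{3}} + \frac{200 \frac{166}{-188}}{-63 + 100 \frac{166}{-188}} = \frac{22 - 729}{29 - 729} + \frac{200 \cdot 166 \left(- \frac{1}{188}\right)}{-63 + 100 \cdot 166 \left(- \frac{1}{188}\right)} = \frac{1}{-700} \left(-707\right) + 200 \left(- \frac{83}{94}\right) \frac{1}{-63 + 100 \left(- \frac{83}{94}\right)} = \left(- \frac{1}{700}\right) \left(-707\right) + 200 \left(- \frac{83}{94}\right) \frac{1}{-63 - \frac{4150}{47}} = \frac{101}{100} + 200 \left(- \frac{83}{94}\right) \frac{1}{- \frac{7111}{47}} = \frac{101}{100} + 200 \left(- \frac{83}{94}\right) \left(- \frac{47}{7111}\right) = \frac{101}{100} + \frac{8300}{7111} = \frac{1548211}{711100}$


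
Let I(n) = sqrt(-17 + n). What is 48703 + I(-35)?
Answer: 48703 + 2*I*sqrt(13) ≈ 48703.0 + 7.2111*I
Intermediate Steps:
48703 + I(-35) = 48703 + sqrt(-17 - 35) = 48703 + sqrt(-52) = 48703 + 2*I*sqrt(13)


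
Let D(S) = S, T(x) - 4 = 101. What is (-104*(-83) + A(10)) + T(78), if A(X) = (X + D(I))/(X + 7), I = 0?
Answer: 148539/17 ≈ 8737.6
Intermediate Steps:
T(x) = 105 (T(x) = 4 + 101 = 105)
A(X) = X/(7 + X) (A(X) = (X + 0)/(X + 7) = X/(7 + X))
(-104*(-83) + A(10)) + T(78) = (-104*(-83) + 10/(7 + 10)) + 105 = (8632 + 10/17) + 105 = 146754/17 + 105 = 148539/17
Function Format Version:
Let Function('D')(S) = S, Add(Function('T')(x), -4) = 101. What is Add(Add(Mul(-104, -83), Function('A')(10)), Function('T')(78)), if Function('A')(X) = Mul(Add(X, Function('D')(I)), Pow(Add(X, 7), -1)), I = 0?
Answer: Rational(148539, 17) ≈ 8737.6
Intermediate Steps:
Function('T')(x) = 105 (Function('T')(x) = Add(4, 101) = 105)
Function('A')(X) = Mul(X, Pow(Add(7, X), -1)) (Function('A')(X) = Mul(Add(X, 0), Pow(Add(X, 7), -1)) = Mul(X, Pow(Add(7, X), -1)))
Add(Add(Mul(-104, -83), Function('A')(10)), Function('T')(78)) = Add(Add(Mul(-104, -83), Mul(10, Pow(Add(7, 10), -1))), 105) = Add(Add(8632, Mul(10, Pow(17, -1))), 105) = Add(Add(8632, Mul(10, Rational(1, 17))), 105) = Add(Add(8632, Rational(10, 17)), 105) = Add(Rational(146754, 17), 105) = Rational(148539, 17)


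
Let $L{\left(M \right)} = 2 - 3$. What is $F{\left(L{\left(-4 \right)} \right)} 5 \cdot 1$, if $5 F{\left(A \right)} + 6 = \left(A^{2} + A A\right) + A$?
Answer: $-5$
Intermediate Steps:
$L{\left(M \right)} = -1$
$F{\left(A \right)} = - \frac{6}{5} + \frac{A}{5} + \frac{2 A^{2}}{5}$ ($F{\left(A \right)} = - \frac{6}{5} + \frac{\left(A^{2} + A A\right) + A}{5} = - \frac{6}{5} + \frac{\left(A^{2} + A^{2}\right) + A}{5} = - \frac{6}{5} + \frac{2 A^{2} + A}{5} = - \frac{6}{5} + \frac{A + 2 A^{2}}{5} = - \frac{6}{5} + \left(\frac{A}{5} + \frac{2 A^{2}}{5}\right) = - \frac{6}{5} + \frac{A}{5} + \frac{2 A^{2}}{5}$)
$F{\left(L{\left(-4 \right)} \right)} 5 \cdot 1 = \left(- \frac{6}{5} + \frac{1}{5} \left(-1\right) + \frac{2 \left(-1\right)^{2}}{5}\right) 5 \cdot 1 = \left(- \frac{6}{5} - \frac{1}{5} + \frac{2}{5} \cdot 1\right) 5 \cdot 1 = \left(- \frac{6}{5} - \frac{1}{5} + \frac{2}{5}\right) 5 \cdot 1 = \left(-1\right) 5 \cdot 1 = \left(-5\right) 1 = -5$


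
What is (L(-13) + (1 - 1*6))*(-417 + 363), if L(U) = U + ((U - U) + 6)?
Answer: 648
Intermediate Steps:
L(U) = 6 + U (L(U) = U + (0 + 6) = U + 6 = 6 + U)
(L(-13) + (1 - 1*6))*(-417 + 363) = ((6 - 13) + (1 - 1*6))*(-417 + 363) = (-7 + (1 - 6))*(-54) = (-7 - 5)*(-54) = -12*(-54) = 648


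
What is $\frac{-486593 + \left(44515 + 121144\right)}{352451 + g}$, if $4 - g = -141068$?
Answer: $- \frac{320934}{493523} \approx -0.65029$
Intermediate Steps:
$g = 141072$ ($g = 4 - -141068 = 4 + 141068 = 141072$)
$\frac{-486593 + \left(44515 + 121144\right)}{352451 + g} = \frac{-486593 + \left(44515 + 121144\right)}{352451 + 141072} = \frac{-486593 + 165659}{493523} = \left(-320934\right) \frac{1}{493523} = - \frac{320934}{493523}$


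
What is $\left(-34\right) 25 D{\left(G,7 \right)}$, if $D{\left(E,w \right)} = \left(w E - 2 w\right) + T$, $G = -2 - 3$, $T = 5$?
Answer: $37400$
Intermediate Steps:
$G = -5$ ($G = -2 - 3 = -5$)
$D{\left(E,w \right)} = 5 - 2 w + E w$ ($D{\left(E,w \right)} = \left(w E - 2 w\right) + 5 = \left(E w - 2 w\right) + 5 = \left(- 2 w + E w\right) + 5 = 5 - 2 w + E w$)
$\left(-34\right) 25 D{\left(G,7 \right)} = \left(-34\right) 25 \left(5 - 14 - 35\right) = - 850 \left(5 - 14 - 35\right) = \left(-850\right) \left(-44\right) = 37400$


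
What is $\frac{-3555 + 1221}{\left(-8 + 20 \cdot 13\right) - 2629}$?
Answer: $\frac{2334}{2377} \approx 0.98191$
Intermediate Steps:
$\frac{-3555 + 1221}{\left(-8 + 20 \cdot 13\right) - 2629} = - \frac{2334}{\left(-8 + 260\right) - 2629} = - \frac{2334}{252 - 2629} = - \frac{2334}{-2377} = \left(-2334\right) \left(- \frac{1}{2377}\right) = \frac{2334}{2377}$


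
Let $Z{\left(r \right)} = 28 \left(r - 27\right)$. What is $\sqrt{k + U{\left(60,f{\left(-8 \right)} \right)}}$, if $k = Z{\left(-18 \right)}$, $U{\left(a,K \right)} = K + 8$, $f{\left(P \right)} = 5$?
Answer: $i \sqrt{1247} \approx 35.313 i$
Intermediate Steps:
$Z{\left(r \right)} = -756 + 28 r$ ($Z{\left(r \right)} = 28 \left(-27 + r\right) = -756 + 28 r$)
$U{\left(a,K \right)} = 8 + K$
$k = -1260$ ($k = -756 + 28 \left(-18\right) = -756 - 504 = -1260$)
$\sqrt{k + U{\left(60,f{\left(-8 \right)} \right)}} = \sqrt{-1260 + \left(8 + 5\right)} = \sqrt{-1260 + 13} = \sqrt{-1247} = i \sqrt{1247}$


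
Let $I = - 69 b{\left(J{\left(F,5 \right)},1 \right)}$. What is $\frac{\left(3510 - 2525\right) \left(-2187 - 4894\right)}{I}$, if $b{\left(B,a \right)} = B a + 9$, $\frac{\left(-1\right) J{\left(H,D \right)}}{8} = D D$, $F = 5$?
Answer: $- \frac{6974785}{13179} \approx -529.23$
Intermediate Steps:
$J{\left(H,D \right)} = - 8 D^{2}$ ($J{\left(H,D \right)} = - 8 D D = - 8 D^{2}$)
$b{\left(B,a \right)} = 9 + B a$
$I = 13179$ ($I = - 69 \left(9 + - 8 \cdot 5^{2} \cdot 1\right) = - 69 \left(9 + \left(-8\right) 25 \cdot 1\right) = - 69 \left(9 - 200\right) = \left(-69\right) \left(-191\right) = 13179$)
$\frac{\left(3510 - 2525\right) \left(-2187 - 4894\right)}{I} = \frac{\left(3510 - 2525\right) \left(-2187 - 4894\right)}{13179} = 985 \left(-7081\right) \frac{1}{13179} = \left(-6974785\right) \frac{1}{13179} = - \frac{6974785}{13179}$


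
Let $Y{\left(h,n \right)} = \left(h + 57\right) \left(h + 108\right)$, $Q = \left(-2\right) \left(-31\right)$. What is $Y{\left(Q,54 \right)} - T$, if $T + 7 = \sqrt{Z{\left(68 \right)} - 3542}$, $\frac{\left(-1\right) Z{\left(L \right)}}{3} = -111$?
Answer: $20237 - i \sqrt{3209} \approx 20237.0 - 56.648 i$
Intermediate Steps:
$Z{\left(L \right)} = 333$ ($Z{\left(L \right)} = \left(-3\right) \left(-111\right) = 333$)
$T = -7 + i \sqrt{3209}$ ($T = -7 + \sqrt{333 - 3542} = -7 + \sqrt{-3209} = -7 + i \sqrt{3209} \approx -7.0 + 56.648 i$)
$Q = 62$
$Y{\left(h,n \right)} = \left(57 + h\right) \left(108 + h\right)$
$Y{\left(Q,54 \right)} - T = \left(6156 + 62^{2} + 165 \cdot 62\right) - \left(-7 + i \sqrt{3209}\right) = \left(6156 + 3844 + 10230\right) + \left(7 - i \sqrt{3209}\right) = 20230 + \left(7 - i \sqrt{3209}\right) = 20237 - i \sqrt{3209}$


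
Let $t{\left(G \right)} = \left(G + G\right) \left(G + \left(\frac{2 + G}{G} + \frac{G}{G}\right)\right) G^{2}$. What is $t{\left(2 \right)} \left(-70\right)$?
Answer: $-5600$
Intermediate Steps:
$t{\left(G \right)} = 2 G^{3} \left(1 + G + \frac{2 + G}{G}\right)$ ($t{\left(G \right)} = 2 G \left(G + \left(\frac{2 + G}{G} + 1\right)\right) G^{2} = 2 G \left(G + \left(1 + \frac{2 + G}{G}\right)\right) G^{2} = 2 G \left(1 + G + \frac{2 + G}{G}\right) G^{2} = 2 G^{3} \left(1 + G + \frac{2 + G}{G}\right)$)
$t{\left(2 \right)} \left(-70\right) = 2 \cdot 2^{2} \left(2 + 2^{2} + 2 \cdot 2\right) \left(-70\right) = 2 \cdot 4 \left(2 + 4 + 4\right) \left(-70\right) = 2 \cdot 4 \cdot 10 \left(-70\right) = 80 \left(-70\right) = -5600$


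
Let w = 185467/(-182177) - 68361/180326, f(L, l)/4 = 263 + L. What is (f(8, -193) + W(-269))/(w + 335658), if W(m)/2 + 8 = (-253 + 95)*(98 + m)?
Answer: 1810235263579008/11026738874149777 ≈ 0.16417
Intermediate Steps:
f(L, l) = 1052 + 4*L (f(L, l) = 4*(263 + L) = 1052 + 4*L)
W(m) = -30984 - 316*m (W(m) = -16 + 2*((-253 + 95)*(98 + m)) = -16 + 2*(-158*(98 + m)) = -16 + 2*(-15484 - 158*m) = -16 + (-30968 - 316*m) = -30984 - 316*m)
w = -45898324139/32851249702 (w = 185467*(-1/182177) - 68361*1/180326 = -185467/182177 - 68361/180326 = -45898324139/32851249702 ≈ -1.3972)
(f(8, -193) + W(-269))/(w + 335658) = ((1052 + 4*8) + (-30984 - 316*(-269)))/(-45898324139/32851249702 + 335658) = ((1052 + 32) + (-30984 + 85004))/(11026738874149777/32851249702) = (1084 + 54020)*(32851249702/11026738874149777) = 55104*(32851249702/11026738874149777) = 1810235263579008/11026738874149777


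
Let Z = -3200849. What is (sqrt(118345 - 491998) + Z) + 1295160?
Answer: -1905689 + 9*I*sqrt(4613) ≈ -1.9057e+6 + 611.27*I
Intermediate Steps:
(sqrt(118345 - 491998) + Z) + 1295160 = (sqrt(118345 - 491998) - 3200849) + 1295160 = (sqrt(-373653) - 3200849) + 1295160 = (9*I*sqrt(4613) - 3200849) + 1295160 = (-3200849 + 9*I*sqrt(4613)) + 1295160 = -1905689 + 9*I*sqrt(4613)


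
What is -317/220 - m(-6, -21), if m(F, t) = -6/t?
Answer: -2659/1540 ≈ -1.7266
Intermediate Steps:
-317/220 - m(-6, -21) = -317/220 - (-6)/(-21) = -317*1/220 - (-6)*(-1)/21 = -317/220 - 1*2/7 = -317/220 - 2/7 = -2659/1540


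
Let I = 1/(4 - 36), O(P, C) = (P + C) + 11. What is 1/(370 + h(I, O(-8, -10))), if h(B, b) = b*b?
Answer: 1/419 ≈ 0.0023866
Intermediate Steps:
O(P, C) = 11 + C + P (O(P, C) = (C + P) + 11 = 11 + C + P)
I = -1/32 (I = 1/(-32) = -1/32 ≈ -0.031250)
h(B, b) = b²
1/(370 + h(I, O(-8, -10))) = 1/(370 + (11 - 10 - 8)²) = 1/(370 + (-7)²) = 1/(370 + 49) = 1/419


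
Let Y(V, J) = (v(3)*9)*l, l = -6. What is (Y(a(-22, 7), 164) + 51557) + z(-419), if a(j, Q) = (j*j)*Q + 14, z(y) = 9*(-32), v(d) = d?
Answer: 51107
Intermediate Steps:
z(y) = -288
a(j, Q) = 14 + Q*j² (a(j, Q) = j²*Q + 14 = Q*j² + 14 = 14 + Q*j²)
Y(V, J) = -162 (Y(V, J) = (3*9)*(-6) = 27*(-6) = -162)
(Y(a(-22, 7), 164) + 51557) + z(-419) = (-162 + 51557) - 288 = 51395 - 288 = 51107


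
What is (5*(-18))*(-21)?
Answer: 1890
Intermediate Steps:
(5*(-18))*(-21) = -90*(-21) = 1890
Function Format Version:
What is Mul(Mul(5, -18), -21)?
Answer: 1890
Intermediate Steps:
Mul(Mul(5, -18), -21) = Mul(-90, -21) = 1890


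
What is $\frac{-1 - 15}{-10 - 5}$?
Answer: $\frac{16}{15} \approx 1.0667$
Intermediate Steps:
$\frac{-1 - 15}{-10 - 5} = \frac{1}{-15} \left(-16\right) = \left(- \frac{1}{15}\right) \left(-16\right) = \frac{16}{15}$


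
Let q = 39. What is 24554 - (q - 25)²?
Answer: 24358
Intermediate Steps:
24554 - (q - 25)² = 24554 - (39 - 25)² = 24554 - 1*14² = 24554 - 1*196 = 24554 - 196 = 24358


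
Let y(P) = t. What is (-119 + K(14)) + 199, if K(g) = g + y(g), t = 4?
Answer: 98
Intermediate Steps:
y(P) = 4
K(g) = 4 + g (K(g) = g + 4 = 4 + g)
(-119 + K(14)) + 199 = (-119 + (4 + 14)) + 199 = (-119 + 18) + 199 = -101 + 199 = 98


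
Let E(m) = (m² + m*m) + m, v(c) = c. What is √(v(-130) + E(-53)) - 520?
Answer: -520 + √5435 ≈ -446.28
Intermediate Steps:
E(m) = m + 2*m² (E(m) = (m² + m²) + m = 2*m² + m = m + 2*m²)
√(v(-130) + E(-53)) - 520 = √(-130 - 53*(1 + 2*(-53))) - 520 = √(-130 - 53*(1 - 106)) - 520 = √(-130 - 53*(-105)) - 520 = √(-130 + 5565) - 520 = √5435 - 520 = -520 + √5435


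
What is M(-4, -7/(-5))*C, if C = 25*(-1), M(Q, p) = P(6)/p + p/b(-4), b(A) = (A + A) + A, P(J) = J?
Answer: -8755/84 ≈ -104.23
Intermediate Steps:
b(A) = 3*A (b(A) = 2*A + A = 3*A)
M(Q, p) = 6/p - p/12 (M(Q, p) = 6/p + p/((3*(-4))) = 6/p + p/(-12) = 6/p + p*(-1/12) = 6/p - p/12)
C = -25
M(-4, -7/(-5))*C = (6/((-7/(-5))) - (-7)/(12*(-5)))*(-25) = (6/((-7*(-⅕))) - (-7)*(-1)/(12*5))*(-25) = (6/(7/5) - 1/12*7/5)*(-25) = (6*(5/7) - 7/60)*(-25) = (30/7 - 7/60)*(-25) = (1751/420)*(-25) = -8755/84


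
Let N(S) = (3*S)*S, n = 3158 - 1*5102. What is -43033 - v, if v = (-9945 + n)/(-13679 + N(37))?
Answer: -411923765/9572 ≈ -43034.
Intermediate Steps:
n = -1944 (n = 3158 - 5102 = -1944)
N(S) = 3*S²
v = 11889/9572 (v = (-9945 - 1944)/(-13679 + 3*37²) = -11889/(-13679 + 3*1369) = -11889/(-13679 + 4107) = -11889/(-9572) = -11889*(-1/9572) = 11889/9572 ≈ 1.2421)
-43033 - v = -43033 - 1*11889/9572 = -43033 - 11889/9572 = -411923765/9572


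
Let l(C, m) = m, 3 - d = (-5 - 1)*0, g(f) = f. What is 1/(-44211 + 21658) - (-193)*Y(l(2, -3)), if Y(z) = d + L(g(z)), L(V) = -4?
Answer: -4352730/22553 ≈ -193.00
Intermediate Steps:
d = 3 (d = 3 - (-5 - 1)*0 = 3 - (-6)*0 = 3 - 1*0 = 3 + 0 = 3)
Y(z) = -1 (Y(z) = 3 - 4 = -1)
1/(-44211 + 21658) - (-193)*Y(l(2, -3)) = 1/(-44211 + 21658) - (-193)*(-1) = 1/(-22553) - 1*193 = -1/22553 - 193 = -4352730/22553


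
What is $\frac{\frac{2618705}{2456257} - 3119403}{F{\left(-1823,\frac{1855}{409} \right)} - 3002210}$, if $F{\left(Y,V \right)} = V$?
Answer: $\frac{3133779609869194}{3016042968782995} \approx 1.039$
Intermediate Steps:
$\frac{\frac{2618705}{2456257} - 3119403}{F{\left(-1823,\frac{1855}{409} \right)} - 3002210} = \frac{\frac{2618705}{2456257} - 3119403}{\frac{1855}{409} - 3002210} = - \frac{7662052835866}{2456257 \left(- \frac{1227902035}{409}\right)} = \left(- \frac{7662052835866}{2456257}\right) \left(- \frac{409}{1227902035}\right) = \frac{3133779609869194}{3016042968782995}$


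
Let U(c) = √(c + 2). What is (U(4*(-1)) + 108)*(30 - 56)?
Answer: -2808 - 26*I*√2 ≈ -2808.0 - 36.77*I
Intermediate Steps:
U(c) = √(2 + c)
(U(4*(-1)) + 108)*(30 - 56) = (√(2 + 4*(-1)) + 108)*(30 - 56) = (√(2 - 4) + 108)*(-26) = (√(-2) + 108)*(-26) = (I*√2 + 108)*(-26) = (108 + I*√2)*(-26) = -2808 - 26*I*√2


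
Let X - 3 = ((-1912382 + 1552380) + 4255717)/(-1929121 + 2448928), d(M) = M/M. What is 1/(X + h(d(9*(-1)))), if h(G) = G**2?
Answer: 519807/5974943 ≈ 0.086998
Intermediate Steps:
d(M) = 1
X = 5455136/519807 (X = 3 + ((-1912382 + 1552380) + 4255717)/(-1929121 + 2448928) = 3 + (-360002 + 4255717)/519807 = 3 + 3895715*(1/519807) = 3 + 3895715/519807 = 5455136/519807 ≈ 10.495)
1/(X + h(d(9*(-1)))) = 1/(5455136/519807 + 1**2) = 1/(5455136/519807 + 1) = 1/(5974943/519807) = 519807/5974943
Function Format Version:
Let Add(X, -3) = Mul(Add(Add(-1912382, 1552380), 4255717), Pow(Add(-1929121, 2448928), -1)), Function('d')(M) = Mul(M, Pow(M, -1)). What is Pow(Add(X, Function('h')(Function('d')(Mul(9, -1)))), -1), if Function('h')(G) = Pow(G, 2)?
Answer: Rational(519807, 5974943) ≈ 0.086998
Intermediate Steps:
Function('d')(M) = 1
X = Rational(5455136, 519807) (X = Add(3, Mul(Add(Add(-1912382, 1552380), 4255717), Pow(Add(-1929121, 2448928), -1))) = Add(3, Mul(Add(-360002, 4255717), Pow(519807, -1))) = Add(3, Mul(3895715, Rational(1, 519807))) = Add(3, Rational(3895715, 519807)) = Rational(5455136, 519807) ≈ 10.495)
Pow(Add(X, Function('h')(Function('d')(Mul(9, -1)))), -1) = Pow(Add(Rational(5455136, 519807), Pow(1, 2)), -1) = Pow(Add(Rational(5455136, 519807), 1), -1) = Pow(Rational(5974943, 519807), -1) = Rational(519807, 5974943)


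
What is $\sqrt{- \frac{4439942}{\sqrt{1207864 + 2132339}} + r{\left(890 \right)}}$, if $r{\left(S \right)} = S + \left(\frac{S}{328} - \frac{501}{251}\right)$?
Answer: $\frac{\sqrt{4209793632209481069048129 - 6282395977051815543624 \sqrt{3340203}}}{68748058146} \approx 39.225 i$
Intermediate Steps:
$r{\left(S \right)} = - \frac{501}{251} + \frac{329 S}{328}$ ($r{\left(S \right)} = S + \left(S \frac{1}{328} - \frac{501}{251}\right) = S + \left(\frac{S}{328} - \frac{501}{251}\right) = S + \left(- \frac{501}{251} + \frac{S}{328}\right) = - \frac{501}{251} + \frac{329 S}{328}$)
$\sqrt{- \frac{4439942}{\sqrt{1207864 + 2132339}} + r{\left(890 \right)}} = \sqrt{- \frac{4439942}{\sqrt{1207864 + 2132339}} + \left(- \frac{501}{251} + \frac{329}{328} \cdot 890\right)} = \sqrt{- \frac{4439942}{\sqrt{3340203}} + \left(- \frac{501}{251} + \frac{146405}{164}\right)} = \sqrt{- 4439942 \frac{\sqrt{3340203}}{3340203} + \frac{36665491}{41164}} = \sqrt{- \frac{4439942 \sqrt{3340203}}{3340203} + \frac{36665491}{41164}} = \sqrt{\frac{36665491}{41164} - \frac{4439942 \sqrt{3340203}}{3340203}}$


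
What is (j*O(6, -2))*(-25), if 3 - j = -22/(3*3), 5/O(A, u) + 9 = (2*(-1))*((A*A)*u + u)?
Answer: -6125/1251 ≈ -4.8961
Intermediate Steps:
O(A, u) = 5/(-9 - 2*u - 2*u*A²) (O(A, u) = 5/(-9 + (2*(-1))*((A*A)*u + u)) = 5/(-9 - 2*(A²*u + u)) = 5/(-9 - 2*(u*A² + u)) = 5/(-9 - 2*(u + u*A²)) = 5/(-9 + (-2*u - 2*u*A²)) = 5/(-9 - 2*u - 2*u*A²))
j = 49/9 (j = 3 - (-22)/(3*3) = 3 - (-22)/9 = 3 - 1*(-22/9) = 3 + 22/9 = 49/9 ≈ 5.4444)
(j*O(6, -2))*(-25) = (49*(-5/(9 + 2*(-2) + 2*(-2)*6²))/9)*(-25) = (49*(-5/(9 - 4 + 2*(-2)*36))/9)*(-25) = (49*(-5/(9 - 4 - 144))/9)*(-25) = (49*(-5/(-139))/9)*(-25) = (49*(-5*(-1/139))/9)*(-25) = ((49/9)*(5/139))*(-25) = (245/1251)*(-25) = -6125/1251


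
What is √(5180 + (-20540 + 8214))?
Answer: 3*I*√794 ≈ 84.534*I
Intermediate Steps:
√(5180 + (-20540 + 8214)) = √(5180 - 12326) = √(-7146) = 3*I*√794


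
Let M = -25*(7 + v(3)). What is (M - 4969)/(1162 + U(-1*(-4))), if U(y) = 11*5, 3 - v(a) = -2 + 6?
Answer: -5119/1217 ≈ -4.2062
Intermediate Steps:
v(a) = -1 (v(a) = 3 - (-2 + 6) = 3 - 1*4 = 3 - 4 = -1)
U(y) = 55
M = -150 (M = -25*(7 - 1) = -25*6 = -150)
(M - 4969)/(1162 + U(-1*(-4))) = (-150 - 4969)/(1162 + 55) = -5119/1217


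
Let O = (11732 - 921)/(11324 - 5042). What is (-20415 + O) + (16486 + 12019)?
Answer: 50832191/6282 ≈ 8091.7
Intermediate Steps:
O = 10811/6282 ≈ 1.7209
(-20415 + O) + (16486 + 12019) = (-20415 + 10811/6282) + (16486 + 12019) = -128236219/6282 + 28505 = 50832191/6282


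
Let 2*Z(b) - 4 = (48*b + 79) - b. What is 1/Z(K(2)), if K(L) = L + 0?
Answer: 2/177 ≈ 0.011299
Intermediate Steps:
K(L) = L
Z(b) = 83/2 + 47*b/2 (Z(b) = 2 + ((48*b + 79) - b)/2 = 2 + ((79 + 48*b) - b)/2 = 2 + (79 + 47*b)/2 = 2 + (79/2 + 47*b/2) = 83/2 + 47*b/2)
1/Z(K(2)) = 1/(83/2 + (47/2)*2) = 1/(83/2 + 47) = 1/(177/2) = 2/177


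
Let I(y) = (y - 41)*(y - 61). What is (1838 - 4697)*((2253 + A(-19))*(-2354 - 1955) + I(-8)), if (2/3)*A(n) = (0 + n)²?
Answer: 68833967301/2 ≈ 3.4417e+10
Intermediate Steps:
A(n) = 3*n²/2 (A(n) = 3*(0 + n)²/2 = 3*n²/2)
I(y) = (-61 + y)*(-41 + y) (I(y) = (-41 + y)*(-61 + y) = (-61 + y)*(-41 + y))
(1838 - 4697)*((2253 + A(-19))*(-2354 - 1955) + I(-8)) = (1838 - 4697)*((2253 + (3/2)*(-19)²)*(-2354 - 1955) + (2501 + (-8)² - 102*(-8))) = -2859*((2253 + (3/2)*361)*(-4309) + (2501 + 64 + 816)) = -2859*((2253 + 1083/2)*(-4309) + 3381) = -2859*((5589/2)*(-4309) + 3381) = -2859*(-24083001/2 + 3381) = -2859*(-24076239/2) = 68833967301/2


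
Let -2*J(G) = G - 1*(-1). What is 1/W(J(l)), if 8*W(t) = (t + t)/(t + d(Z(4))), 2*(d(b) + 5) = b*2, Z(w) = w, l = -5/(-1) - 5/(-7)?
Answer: 244/47 ≈ 5.1915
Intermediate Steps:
l = 40/7 (l = -5*(-1) - 5*(-⅐) = 5 + 5/7 = 40/7 ≈ 5.7143)
d(b) = -5 + b (d(b) = -5 + (b*2)/2 = -5 + (2*b)/2 = -5 + b)
J(G) = -½ - G/2 (J(G) = -(G - 1*(-1))/2 = -(G + 1)/2 = -(1 + G)/2 = -½ - G/2)
W(t) = t/(4*(-1 + t)) (W(t) = ((t + t)/(t + (-5 + 4)))/8 = ((2*t)/(t - 1))/8 = ((2*t)/(-1 + t))/8 = (2*t/(-1 + t))/8 = t/(4*(-1 + t)))
1/W(J(l)) = 1/((-½ - ½*40/7)/(4*(-1 + (-½ - ½*40/7)))) = 1/((-½ - 20/7)/(4*(-1 + (-½ - 20/7)))) = 1/((¼)*(-47/14)/(-1 - 47/14)) = 1/((¼)*(-47/14)/(-61/14)) = 1/((¼)*(-47/14)*(-14/61)) = 1/(47/244) = 244/47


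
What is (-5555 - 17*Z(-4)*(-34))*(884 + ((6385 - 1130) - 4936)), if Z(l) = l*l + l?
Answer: 1661343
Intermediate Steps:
Z(l) = l + l² (Z(l) = l² + l = l + l²)
(-5555 - 17*Z(-4)*(-34))*(884 + ((6385 - 1130) - 4936)) = (-5555 - (-68)*(1 - 4)*(-34))*(884 + ((6385 - 1130) - 4936)) = (-5555 - (-68)*(-3)*(-34))*(884 + (5255 - 4936)) = (-5555 - 17*12*(-34))*(884 + 319) = (-5555 - 204*(-34))*1203 = (-5555 + 6936)*1203 = 1381*1203 = 1661343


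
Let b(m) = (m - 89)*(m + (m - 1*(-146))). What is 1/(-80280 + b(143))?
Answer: -1/56952 ≈ -1.7559e-5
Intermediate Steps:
b(m) = (-89 + m)*(146 + 2*m) (b(m) = (-89 + m)*(m + (m + 146)) = (-89 + m)*(m + (146 + m)) = (-89 + m)*(146 + 2*m))
1/(-80280 + b(143)) = 1/(-80280 + (-12994 - 32*143 + 2*143²)) = 1/(-80280 + (-12994 - 4576 + 2*20449)) = 1/(-80280 + (-12994 - 4576 + 40898)) = 1/(-80280 + 23328) = 1/(-56952) = -1/56952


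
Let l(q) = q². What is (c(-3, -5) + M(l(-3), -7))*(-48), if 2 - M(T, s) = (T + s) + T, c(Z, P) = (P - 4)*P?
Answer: -1728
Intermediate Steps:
c(Z, P) = P*(-4 + P) (c(Z, P) = (-4 + P)*P = P*(-4 + P))
M(T, s) = 2 - s - 2*T (M(T, s) = 2 - ((T + s) + T) = 2 - (s + 2*T) = 2 + (-s - 2*T) = 2 - s - 2*T)
(c(-3, -5) + M(l(-3), -7))*(-48) = (-5*(-4 - 5) + (2 - 1*(-7) - 2*(-3)²))*(-48) = (-5*(-9) + (2 + 7 - 2*9))*(-48) = (45 + (2 + 7 - 18))*(-48) = (45 - 9)*(-48) = 36*(-48) = -1728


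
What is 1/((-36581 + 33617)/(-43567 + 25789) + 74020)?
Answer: 2963/219321754 ≈ 1.3510e-5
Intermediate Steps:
1/((-36581 + 33617)/(-43567 + 25789) + 74020) = 1/(-2964/(-17778) + 74020) = 1/(-2964*(-1/17778) + 74020) = 1/(494/2963 + 74020) = 1/(219321754/2963) = 2963/219321754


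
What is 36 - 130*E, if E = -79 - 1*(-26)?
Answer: 6926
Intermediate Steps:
E = -53 (E = -79 + 26 = -53)
36 - 130*E = 36 - 130*(-53) = 36 + 6890 = 6926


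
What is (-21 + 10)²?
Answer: 121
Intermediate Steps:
(-21 + 10)² = (-11)² = 121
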